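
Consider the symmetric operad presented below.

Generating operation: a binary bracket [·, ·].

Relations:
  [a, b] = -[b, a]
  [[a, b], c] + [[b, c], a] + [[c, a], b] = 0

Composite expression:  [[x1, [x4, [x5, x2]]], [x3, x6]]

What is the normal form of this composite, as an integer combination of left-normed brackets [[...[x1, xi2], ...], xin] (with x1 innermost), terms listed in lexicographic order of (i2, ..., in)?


[[[[[x1, x2], x5], x4], x3], x6] - [[[[[x1, x2], x5], x4], x6], x3] - [[[[[x1, x4], x2], x5], x3], x6] + [[[[[x1, x4], x2], x5], x6], x3] + [[[[[x1, x4], x5], x2], x3], x6] - [[[[[x1, x4], x5], x2], x6], x3] - [[[[[x1, x5], x2], x4], x3], x6] + [[[[[x1, x5], x2], x4], x6], x3]

In the tensor algebra, words opening x1 carry the x1-anchored form.
Composite bracket: [[x1, [x4, [x5, x2]]], [x3, x6]]
Applying ab - ba throughout gives 32 signed words (2^5 = 32).
The x1-initial words carry the normal form:
  x1x2x5x4x3x6 (sign +1) contributes +[[[[[x1, x2], x5], x4], x3], x6]
  x1x2x5x4x6x3 (sign -1) contributes -[[[[[x1, x2], x5], x4], x6], x3]
  x1x4x2x5x3x6 (sign -1) contributes -[[[[[x1, x4], x2], x5], x3], x6]
  x1x4x2x5x6x3 (sign +1) contributes +[[[[[x1, x4], x2], x5], x6], x3]
  x1x4x5x2x3x6 (sign +1) contributes +[[[[[x1, x4], x5], x2], x3], x6]
  x1x4x5x2x6x3 (sign -1) contributes -[[[[[x1, x4], x5], x2], x6], x3]
  x1x5x2x4x3x6 (sign -1) contributes -[[[[[x1, x5], x2], x4], x3], x6]
  x1x5x2x4x6x3 (sign +1) contributes +[[[[[x1, x5], x2], x4], x6], x3]


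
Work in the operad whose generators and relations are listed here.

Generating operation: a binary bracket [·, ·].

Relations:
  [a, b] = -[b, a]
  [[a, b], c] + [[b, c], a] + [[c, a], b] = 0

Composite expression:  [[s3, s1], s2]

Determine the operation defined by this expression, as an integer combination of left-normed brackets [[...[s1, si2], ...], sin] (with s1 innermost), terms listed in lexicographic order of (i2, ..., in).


-[[s1, s3], s2]

Antisymmetry and Jacobi reduce to s1-anchored left-normed brackets.
Composite bracket: [[s3, s1], s2]
Full expansion: 4 signed words from ab - ba (2^2 = 4).
Words beginning with s1 determine it all:
  sign of s1s3s2 is -1, so it contributes -[[s1, s3], s2]


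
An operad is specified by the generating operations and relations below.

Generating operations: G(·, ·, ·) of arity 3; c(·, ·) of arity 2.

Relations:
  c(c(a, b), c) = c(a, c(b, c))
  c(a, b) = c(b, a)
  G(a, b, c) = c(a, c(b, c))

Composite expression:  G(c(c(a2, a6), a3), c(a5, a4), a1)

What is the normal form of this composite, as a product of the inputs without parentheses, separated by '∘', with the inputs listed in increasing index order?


a1 ∘ a2 ∘ a3 ∘ a4 ∘ a5 ∘ a6

Reordering under G is free, so list the a-inputs canonically.
c(a2, a6) linearizes to a2 ∘ a6
c(c(a2, a6), a3) linearizes to a2 ∘ a6 ∘ a3
c(a5, a4) linearizes to a5 ∘ a4
G(c(c(a2, a6), a3), c(a5, a4), a1) linearizes to a2 ∘ a6 ∘ a3 ∘ a5 ∘ a4 ∘ a1
rearranged into index order: a1 ∘ a2 ∘ a3 ∘ a4 ∘ a5 ∘ a6


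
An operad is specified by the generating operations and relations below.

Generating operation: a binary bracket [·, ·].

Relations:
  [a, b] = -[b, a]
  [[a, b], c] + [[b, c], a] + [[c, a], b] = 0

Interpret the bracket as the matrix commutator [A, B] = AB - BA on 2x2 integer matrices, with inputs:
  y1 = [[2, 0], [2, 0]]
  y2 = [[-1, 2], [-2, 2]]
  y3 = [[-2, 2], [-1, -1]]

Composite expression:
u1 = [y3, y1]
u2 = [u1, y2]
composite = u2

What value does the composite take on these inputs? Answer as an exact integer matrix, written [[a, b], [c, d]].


[[8, 4], [16, -8]]

[y3, y1] = [[4, -4], [0, -4]]
[[y3, y1], y2] = [[8, 4], [16, -8]]


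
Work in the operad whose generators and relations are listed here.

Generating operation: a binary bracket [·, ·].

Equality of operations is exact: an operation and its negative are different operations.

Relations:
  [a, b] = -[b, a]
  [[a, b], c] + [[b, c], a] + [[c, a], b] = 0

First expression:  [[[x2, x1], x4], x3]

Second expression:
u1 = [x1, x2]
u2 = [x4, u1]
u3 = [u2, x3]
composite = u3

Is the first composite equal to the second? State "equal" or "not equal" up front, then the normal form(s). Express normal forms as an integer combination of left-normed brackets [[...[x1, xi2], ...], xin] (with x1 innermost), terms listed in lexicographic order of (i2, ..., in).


equal; both compose to -[[[x1, x2], x4], x3]

The first expression, normalized: -[[[x1, x2], x4], x3]
The second expression, normalized: -[[[x1, x2], x4], x3]
Same normal form: equal.


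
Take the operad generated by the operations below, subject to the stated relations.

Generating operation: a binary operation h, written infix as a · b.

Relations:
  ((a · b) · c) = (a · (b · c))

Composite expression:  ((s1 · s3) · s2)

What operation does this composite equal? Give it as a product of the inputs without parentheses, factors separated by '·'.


s1 · s3 · s2

Associativity of h dissolves the nesting; only the s-input order survives.
(s1 · s3) collapses to s1 · s3
((s1 · s3) · s2) collapses to s1 · s3 · s2


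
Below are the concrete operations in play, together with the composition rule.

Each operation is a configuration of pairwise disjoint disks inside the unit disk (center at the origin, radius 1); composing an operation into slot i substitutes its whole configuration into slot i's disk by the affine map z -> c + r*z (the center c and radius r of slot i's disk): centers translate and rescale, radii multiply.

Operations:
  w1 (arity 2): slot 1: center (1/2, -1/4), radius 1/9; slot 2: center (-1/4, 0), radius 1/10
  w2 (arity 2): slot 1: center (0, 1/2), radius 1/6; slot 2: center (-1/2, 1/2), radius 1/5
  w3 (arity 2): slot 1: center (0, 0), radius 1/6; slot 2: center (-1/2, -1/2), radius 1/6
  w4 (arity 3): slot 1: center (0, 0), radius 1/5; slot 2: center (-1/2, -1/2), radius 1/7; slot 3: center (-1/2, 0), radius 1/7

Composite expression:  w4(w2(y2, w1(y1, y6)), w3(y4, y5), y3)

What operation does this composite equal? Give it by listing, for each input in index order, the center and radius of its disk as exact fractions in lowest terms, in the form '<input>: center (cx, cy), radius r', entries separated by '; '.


y1: center (-2/25, 9/100), radius 1/225; y2: center (0, 1/10), radius 1/30; y3: center (-1/2, 0), radius 1/7; y4: center (-1/2, -1/2), radius 1/42; y5: center (-4/7, -4/7), radius 1/42; y6: center (-11/100, 1/10), radius 1/250

Follow each y-input down from w4: c' goes to c + r*c', radius to r*r'.
input y2: applying the 2 nested substitutions gives center (0, 1/10), radius 1/30
input y1: applying the 3 nested substitutions gives center (-2/25, 9/100), radius 1/225
input y6: applying the 3 nested substitutions gives center (-11/100, 1/10), radius 1/250
input y4: applying the 2 nested substitutions gives center (-1/2, -1/2), radius 1/42
input y5: applying the 2 nested substitutions gives center (-4/7, -4/7), radius 1/42
input y3: applying the 1 nested substitution gives center (-1/2, 0), radius 1/7


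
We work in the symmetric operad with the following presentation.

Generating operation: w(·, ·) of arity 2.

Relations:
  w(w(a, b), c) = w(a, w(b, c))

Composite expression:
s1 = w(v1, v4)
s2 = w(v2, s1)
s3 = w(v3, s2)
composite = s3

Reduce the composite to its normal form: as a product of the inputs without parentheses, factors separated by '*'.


v3 * v2 * v1 * v4


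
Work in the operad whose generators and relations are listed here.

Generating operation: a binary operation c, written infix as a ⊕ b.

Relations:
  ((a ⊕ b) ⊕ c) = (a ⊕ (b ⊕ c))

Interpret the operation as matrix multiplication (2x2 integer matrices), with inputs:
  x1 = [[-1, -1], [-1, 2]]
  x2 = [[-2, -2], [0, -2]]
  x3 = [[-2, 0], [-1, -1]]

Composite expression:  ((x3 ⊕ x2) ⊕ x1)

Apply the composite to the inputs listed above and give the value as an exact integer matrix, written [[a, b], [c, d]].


[[-8, 4], [-6, 6]]


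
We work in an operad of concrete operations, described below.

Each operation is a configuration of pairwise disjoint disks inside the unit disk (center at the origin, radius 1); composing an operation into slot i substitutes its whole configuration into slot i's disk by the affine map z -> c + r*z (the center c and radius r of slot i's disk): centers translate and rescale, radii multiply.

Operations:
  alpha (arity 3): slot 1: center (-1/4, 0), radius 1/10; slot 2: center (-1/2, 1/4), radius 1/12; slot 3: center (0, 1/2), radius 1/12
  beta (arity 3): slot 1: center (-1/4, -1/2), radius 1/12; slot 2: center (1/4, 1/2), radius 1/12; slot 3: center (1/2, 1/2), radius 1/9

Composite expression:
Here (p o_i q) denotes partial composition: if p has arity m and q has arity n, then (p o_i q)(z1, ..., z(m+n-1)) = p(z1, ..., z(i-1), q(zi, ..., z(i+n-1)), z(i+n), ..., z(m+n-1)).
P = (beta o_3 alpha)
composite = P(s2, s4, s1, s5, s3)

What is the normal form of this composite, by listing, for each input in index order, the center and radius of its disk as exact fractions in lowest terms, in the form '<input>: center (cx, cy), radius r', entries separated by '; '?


s1: center (17/36, 1/2), radius 1/90; s2: center (-1/4, -1/2), radius 1/12; s3: center (1/2, 5/9), radius 1/108; s4: center (1/4, 1/2), radius 1/12; s5: center (4/9, 19/36), radius 1/108


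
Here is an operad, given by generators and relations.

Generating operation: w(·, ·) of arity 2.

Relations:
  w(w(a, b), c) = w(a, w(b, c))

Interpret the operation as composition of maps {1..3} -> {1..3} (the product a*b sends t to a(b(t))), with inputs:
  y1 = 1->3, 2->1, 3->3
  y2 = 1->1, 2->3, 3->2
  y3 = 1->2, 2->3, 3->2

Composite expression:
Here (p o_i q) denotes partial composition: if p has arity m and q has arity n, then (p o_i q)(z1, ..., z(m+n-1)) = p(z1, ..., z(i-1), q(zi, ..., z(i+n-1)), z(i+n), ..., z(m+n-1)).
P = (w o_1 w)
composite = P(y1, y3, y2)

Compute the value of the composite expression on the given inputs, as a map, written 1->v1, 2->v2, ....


1->1, 2->1, 3->3

w(y1, y3) = 1->1, 2->3, 3->1
w(w(y1, y3), y2) = 1->1, 2->1, 3->3


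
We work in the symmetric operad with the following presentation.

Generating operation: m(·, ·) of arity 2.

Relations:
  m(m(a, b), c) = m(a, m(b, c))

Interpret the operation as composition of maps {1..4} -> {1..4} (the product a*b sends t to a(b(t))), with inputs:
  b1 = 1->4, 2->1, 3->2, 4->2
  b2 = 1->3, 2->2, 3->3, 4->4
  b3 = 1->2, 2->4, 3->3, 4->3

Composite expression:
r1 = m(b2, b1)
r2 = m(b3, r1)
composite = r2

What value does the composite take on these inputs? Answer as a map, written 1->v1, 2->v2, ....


1->3, 2->3, 3->4, 4->4


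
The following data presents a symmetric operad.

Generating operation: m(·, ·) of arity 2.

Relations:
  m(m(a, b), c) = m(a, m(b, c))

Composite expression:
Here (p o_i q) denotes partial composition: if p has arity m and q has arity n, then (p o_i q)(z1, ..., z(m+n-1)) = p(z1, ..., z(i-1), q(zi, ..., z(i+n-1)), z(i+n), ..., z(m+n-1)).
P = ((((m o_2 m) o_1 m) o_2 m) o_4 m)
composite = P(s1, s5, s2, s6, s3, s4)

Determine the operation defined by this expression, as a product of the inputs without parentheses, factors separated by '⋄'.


s1 ⋄ s5 ⋄ s2 ⋄ s6 ⋄ s3 ⋄ s4


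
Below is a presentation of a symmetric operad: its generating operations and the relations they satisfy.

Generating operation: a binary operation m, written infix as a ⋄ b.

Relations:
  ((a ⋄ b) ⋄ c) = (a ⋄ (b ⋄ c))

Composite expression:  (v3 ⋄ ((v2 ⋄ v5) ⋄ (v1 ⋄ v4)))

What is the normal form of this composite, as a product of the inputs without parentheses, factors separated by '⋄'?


Under associativity of m, the answer is the v's in reading order.
(v2 ⋄ v5) unparenthesizes to v2 ⋄ v5
(v1 ⋄ v4) unparenthesizes to v1 ⋄ v4
((v2 ⋄ v5) ⋄ (v1 ⋄ v4)) unparenthesizes to v2 ⋄ v5 ⋄ v1 ⋄ v4
(v3 ⋄ ((v2 ⋄ v5) ⋄ (v1 ⋄ v4))) unparenthesizes to v3 ⋄ v2 ⋄ v5 ⋄ v1 ⋄ v4

v3 ⋄ v2 ⋄ v5 ⋄ v1 ⋄ v4


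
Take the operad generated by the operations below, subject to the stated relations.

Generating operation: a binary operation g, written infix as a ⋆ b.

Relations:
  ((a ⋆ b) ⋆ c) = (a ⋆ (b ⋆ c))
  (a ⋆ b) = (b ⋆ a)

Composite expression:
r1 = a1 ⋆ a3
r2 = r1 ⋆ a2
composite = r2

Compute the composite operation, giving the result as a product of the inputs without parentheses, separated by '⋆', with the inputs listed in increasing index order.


a1 ⋆ a2 ⋆ a3

Key point: g commutes, so take the a-inputs in any fixed order.
(a1 ⋆ a3) flattens to a1 ⋆ a3
((a1 ⋆ a3) ⋆ a2) flattens to a1 ⋆ a3 ⋆ a2
rearranged into index order: a1 ⋆ a2 ⋆ a3


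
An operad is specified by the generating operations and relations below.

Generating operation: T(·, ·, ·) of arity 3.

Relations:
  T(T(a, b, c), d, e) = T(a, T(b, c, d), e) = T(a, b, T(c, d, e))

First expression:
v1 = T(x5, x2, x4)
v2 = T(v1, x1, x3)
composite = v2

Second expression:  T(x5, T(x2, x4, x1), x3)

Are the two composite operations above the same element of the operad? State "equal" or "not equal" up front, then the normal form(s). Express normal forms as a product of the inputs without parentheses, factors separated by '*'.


equal; the common form is x5 * x2 * x4 * x1 * x3

In normal form, the first expression is x5 * x2 * x4 * x1 * x3
In normal form, the second expression is x5 * x2 * x4 * x1 * x3
The normal forms match — equal.


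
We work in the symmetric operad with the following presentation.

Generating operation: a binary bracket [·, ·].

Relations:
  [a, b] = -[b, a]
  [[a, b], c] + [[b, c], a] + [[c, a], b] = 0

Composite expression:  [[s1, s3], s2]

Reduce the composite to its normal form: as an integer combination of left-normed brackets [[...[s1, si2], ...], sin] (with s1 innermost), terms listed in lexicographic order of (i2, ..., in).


In the tensor algebra, words opening s1 carry the s1-anchored form.
Composite bracket: [[s1, s3], s2]
Each bracket splits as ab - ba, giving 4 signed words (2^2 = 4).
Coefficients come from the s1-initial words:
  sign of s1s3s2 is +1, so it contributes +[[s1, s3], s2]

[[s1, s3], s2]


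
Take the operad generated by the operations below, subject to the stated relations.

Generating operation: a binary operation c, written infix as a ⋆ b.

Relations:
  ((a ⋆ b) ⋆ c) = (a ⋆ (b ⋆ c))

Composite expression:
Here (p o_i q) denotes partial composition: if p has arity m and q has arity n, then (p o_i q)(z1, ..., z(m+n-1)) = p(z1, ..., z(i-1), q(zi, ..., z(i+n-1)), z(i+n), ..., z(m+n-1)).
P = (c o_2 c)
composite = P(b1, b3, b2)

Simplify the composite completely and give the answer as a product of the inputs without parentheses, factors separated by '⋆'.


b1 ⋆ b3 ⋆ b2

Associativity of c dissolves the nesting; only the b-input order survives.
(b3 ⋆ b2) unparenthesizes to b3 ⋆ b2
(b1 ⋆ (b3 ⋆ b2)) unparenthesizes to b1 ⋆ b3 ⋆ b2


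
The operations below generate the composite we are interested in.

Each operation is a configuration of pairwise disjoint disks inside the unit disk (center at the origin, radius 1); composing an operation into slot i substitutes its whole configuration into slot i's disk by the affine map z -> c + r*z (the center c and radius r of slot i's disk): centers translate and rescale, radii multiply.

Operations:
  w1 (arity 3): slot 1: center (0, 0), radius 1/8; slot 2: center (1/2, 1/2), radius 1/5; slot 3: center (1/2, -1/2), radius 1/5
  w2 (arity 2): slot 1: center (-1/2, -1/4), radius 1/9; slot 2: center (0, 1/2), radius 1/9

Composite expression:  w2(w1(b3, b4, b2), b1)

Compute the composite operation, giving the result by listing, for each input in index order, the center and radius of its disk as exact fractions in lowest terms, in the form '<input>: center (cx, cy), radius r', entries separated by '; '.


b1: center (0, 1/2), radius 1/9; b2: center (-4/9, -11/36), radius 1/45; b3: center (-1/2, -1/4), radius 1/72; b4: center (-4/9, -7/36), radius 1/45

Each b-disk chains the slot maps above it in w2; radii multiply.
b3 passes through 2 substitutions, ending at center (-1/2, -1/4), radius 1/72
b4 passes through 2 substitutions, ending at center (-4/9, -7/36), radius 1/45
b2 passes through 2 substitutions, ending at center (-4/9, -11/36), radius 1/45
b1 passes through 1 substitution, ending at center (0, 1/2), radius 1/9


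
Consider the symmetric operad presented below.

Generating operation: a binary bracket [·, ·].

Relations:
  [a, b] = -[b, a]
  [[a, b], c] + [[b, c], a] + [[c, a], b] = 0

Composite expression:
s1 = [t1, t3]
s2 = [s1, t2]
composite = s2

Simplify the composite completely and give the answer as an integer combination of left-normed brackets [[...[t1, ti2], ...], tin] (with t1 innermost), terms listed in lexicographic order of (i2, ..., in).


Left-normed coefficients sit on the t1-initial expansion words.
Composite bracket: [[t1, t3], t2]
Expanding via [a, b] = ab - ba: 4 signed words (2^2 = 4).
Only words starting with t1 matter:
  from t1t3t2, sign +1: term +[[t1, t3], t2]

[[t1, t3], t2]


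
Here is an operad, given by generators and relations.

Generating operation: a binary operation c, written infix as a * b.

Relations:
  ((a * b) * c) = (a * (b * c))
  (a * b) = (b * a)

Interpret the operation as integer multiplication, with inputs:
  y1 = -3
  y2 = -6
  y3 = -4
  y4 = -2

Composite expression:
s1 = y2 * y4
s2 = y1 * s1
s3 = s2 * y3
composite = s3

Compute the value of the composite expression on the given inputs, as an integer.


144

(y2 * y4) = 12
(y1 * (y2 * y4)) = -36
((y1 * (y2 * y4)) * y3) = 144


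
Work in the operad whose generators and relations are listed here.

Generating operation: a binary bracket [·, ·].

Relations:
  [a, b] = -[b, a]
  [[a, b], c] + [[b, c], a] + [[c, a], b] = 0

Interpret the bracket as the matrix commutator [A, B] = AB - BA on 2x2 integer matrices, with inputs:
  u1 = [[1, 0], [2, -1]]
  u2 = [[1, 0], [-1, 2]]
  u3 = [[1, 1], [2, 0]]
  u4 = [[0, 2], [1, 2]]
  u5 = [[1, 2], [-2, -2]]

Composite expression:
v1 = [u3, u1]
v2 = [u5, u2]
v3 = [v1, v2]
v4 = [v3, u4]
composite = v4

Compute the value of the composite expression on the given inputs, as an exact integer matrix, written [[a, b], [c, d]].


[[56, -56], [84, -56]]

[u3, u1] = [[2, -2], [2, -2]]
[u5, u2] = [[-2, 2], [5, 2]]
[[u3, u1], [u5, u2]] = [[-14, 0], [-28, 14]]
[[[u3, u1], [u5, u2]], u4] = [[56, -56], [84, -56]]


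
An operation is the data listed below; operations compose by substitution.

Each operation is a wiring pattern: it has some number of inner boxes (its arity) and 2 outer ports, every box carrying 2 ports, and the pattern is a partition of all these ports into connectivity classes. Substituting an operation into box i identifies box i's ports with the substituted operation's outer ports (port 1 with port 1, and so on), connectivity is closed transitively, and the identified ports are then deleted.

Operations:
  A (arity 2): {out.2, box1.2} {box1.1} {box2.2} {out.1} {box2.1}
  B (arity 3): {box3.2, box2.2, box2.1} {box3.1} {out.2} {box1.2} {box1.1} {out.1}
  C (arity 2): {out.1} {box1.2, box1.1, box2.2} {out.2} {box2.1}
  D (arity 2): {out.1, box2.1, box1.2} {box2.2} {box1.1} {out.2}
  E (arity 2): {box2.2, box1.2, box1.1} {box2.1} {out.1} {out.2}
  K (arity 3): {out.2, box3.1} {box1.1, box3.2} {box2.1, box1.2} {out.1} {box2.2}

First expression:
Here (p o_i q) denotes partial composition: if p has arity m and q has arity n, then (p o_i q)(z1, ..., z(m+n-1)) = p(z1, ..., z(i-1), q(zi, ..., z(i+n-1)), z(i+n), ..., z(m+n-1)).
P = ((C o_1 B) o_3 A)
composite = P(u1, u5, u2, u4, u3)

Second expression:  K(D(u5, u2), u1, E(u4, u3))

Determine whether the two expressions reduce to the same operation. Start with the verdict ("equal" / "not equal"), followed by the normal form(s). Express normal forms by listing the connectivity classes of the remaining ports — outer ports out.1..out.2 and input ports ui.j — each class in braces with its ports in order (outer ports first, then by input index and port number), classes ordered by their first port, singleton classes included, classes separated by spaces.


not equal; first: {out.1} {out.2} {u1.1} {u1.2} {u2.1} {u2.2, u5.1, u5.2} {u3.1} {u3.2} {u4.1} {u4.2}; second: {out.1} {out.2} {u1.1} {u1.2} {u2.1, u5.2} {u2.2} {u3.1} {u3.2, u4.1, u4.2} {u5.1}

In normal form, the first expression is {out.1} {out.2} {u1.1} {u1.2} {u2.1} {u2.2, u5.1, u5.2} {u3.1} {u3.2} {u4.1} {u4.2}
In normal form, the second expression is {out.1} {out.2} {u1.1} {u1.2} {u2.1, u5.2} {u2.2} {u3.1} {u3.2, u4.1, u4.2} {u5.1}
They disagree, so not equal.


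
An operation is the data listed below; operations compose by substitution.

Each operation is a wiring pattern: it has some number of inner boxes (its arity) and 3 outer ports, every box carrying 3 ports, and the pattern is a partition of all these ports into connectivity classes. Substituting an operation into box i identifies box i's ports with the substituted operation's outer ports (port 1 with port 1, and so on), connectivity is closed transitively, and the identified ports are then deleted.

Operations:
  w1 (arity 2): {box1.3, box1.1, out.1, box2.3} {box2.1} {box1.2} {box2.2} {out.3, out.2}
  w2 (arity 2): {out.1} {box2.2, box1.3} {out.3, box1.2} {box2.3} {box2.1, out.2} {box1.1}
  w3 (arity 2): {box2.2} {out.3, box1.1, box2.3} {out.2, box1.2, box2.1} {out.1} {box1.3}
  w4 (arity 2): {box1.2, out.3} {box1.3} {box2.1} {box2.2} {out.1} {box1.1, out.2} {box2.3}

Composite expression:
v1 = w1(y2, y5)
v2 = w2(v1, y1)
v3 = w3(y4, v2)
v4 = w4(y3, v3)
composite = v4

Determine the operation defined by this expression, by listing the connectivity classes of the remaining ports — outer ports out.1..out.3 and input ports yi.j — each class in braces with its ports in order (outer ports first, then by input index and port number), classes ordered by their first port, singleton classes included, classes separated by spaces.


{out.1} {out.2, y3.1} {out.3, y3.2} {y1.1} {y1.2, y4.1} {y1.3} {y2.1, y2.3, y5.3} {y2.2} {y3.3} {y4.2} {y4.3} {y5.1} {y5.2}

Substituting into w4 glues patterns; closure does the rest.
through w1, on inputs (y2, y5): {out.1, y2.1, y2.3, y5.3} {out.2, out.3} {y2.2} {y5.1} {y5.2} (out.j = stage outer ports)
through w2, on inputs (y2, y5, y1): {out.1} {out.2, y1.1} {out.3, y1.2} {y1.3} {y2.1, y2.3, y5.3} {y2.2} {y5.1} {y5.2} (out.j = stage outer ports)
through w3, on inputs (y4, y2, y5, y1): {out.1} {out.2, y4.2} {out.3, y1.2, y4.1} {y1.1} {y1.3} {y2.1, y2.3, y5.3} {y2.2} {y4.3} {y5.1} {y5.2} (out.j = stage outer ports)
through w4, on inputs (y3, y4, y2, y5, y1): {out.1} {out.2, y3.1} {out.3, y3.2} {y1.1} {y1.2, y4.1} {y1.3} {y2.1, y2.3, y5.3} {y2.2} {y3.3} {y4.2} {y4.3} {y5.1} {y5.2} (out.j = stage outer ports)


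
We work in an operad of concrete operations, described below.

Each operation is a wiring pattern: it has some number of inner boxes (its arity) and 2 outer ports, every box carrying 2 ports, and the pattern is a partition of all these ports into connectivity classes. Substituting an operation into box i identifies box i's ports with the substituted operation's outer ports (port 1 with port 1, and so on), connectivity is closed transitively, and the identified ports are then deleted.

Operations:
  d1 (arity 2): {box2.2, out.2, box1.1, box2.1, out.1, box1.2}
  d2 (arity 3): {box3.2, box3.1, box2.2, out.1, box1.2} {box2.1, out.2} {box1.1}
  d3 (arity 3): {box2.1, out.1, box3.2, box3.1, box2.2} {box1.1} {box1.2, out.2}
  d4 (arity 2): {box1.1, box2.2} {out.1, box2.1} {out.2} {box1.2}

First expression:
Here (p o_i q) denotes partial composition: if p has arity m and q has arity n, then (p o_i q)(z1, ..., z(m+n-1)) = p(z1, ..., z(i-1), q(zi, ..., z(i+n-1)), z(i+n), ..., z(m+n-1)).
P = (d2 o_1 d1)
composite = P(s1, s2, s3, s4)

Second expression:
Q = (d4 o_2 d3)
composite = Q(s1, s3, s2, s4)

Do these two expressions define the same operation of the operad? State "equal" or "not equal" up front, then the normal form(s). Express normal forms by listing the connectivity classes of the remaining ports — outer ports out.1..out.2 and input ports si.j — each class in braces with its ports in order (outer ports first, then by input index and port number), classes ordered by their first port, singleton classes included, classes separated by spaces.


Reducing the first expression gives {out.1, s1.1, s1.2, s2.1, s2.2, s3.2, s4.1, s4.2} {out.2, s3.1}
Reducing the second expression gives {out.1, s2.1, s2.2, s4.1, s4.2} {out.2} {s1.1, s3.2} {s1.2} {s3.1}
The normal forms differ: not equal.

not equal; first: {out.1, s1.1, s1.2, s2.1, s2.2, s3.2, s4.1, s4.2} {out.2, s3.1}; second: {out.1, s2.1, s2.2, s4.1, s4.2} {out.2} {s1.1, s3.2} {s1.2} {s3.1}


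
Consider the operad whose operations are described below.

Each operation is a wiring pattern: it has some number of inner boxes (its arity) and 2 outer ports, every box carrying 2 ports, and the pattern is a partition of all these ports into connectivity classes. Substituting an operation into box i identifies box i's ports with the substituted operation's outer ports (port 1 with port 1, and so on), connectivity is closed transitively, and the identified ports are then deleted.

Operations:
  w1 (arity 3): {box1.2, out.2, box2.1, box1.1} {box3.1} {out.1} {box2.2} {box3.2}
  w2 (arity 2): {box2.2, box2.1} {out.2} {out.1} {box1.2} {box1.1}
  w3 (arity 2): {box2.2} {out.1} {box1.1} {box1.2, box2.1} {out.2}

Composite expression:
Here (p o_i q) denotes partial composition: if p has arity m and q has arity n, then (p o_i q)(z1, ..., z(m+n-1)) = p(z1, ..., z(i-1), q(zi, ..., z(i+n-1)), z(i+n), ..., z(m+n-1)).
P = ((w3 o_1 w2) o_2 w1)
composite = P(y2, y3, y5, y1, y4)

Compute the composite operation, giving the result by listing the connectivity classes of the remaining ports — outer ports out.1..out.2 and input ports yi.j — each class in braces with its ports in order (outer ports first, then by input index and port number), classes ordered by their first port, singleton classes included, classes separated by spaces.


{out.1} {out.2} {y1.1} {y1.2} {y2.1} {y2.2} {y3.1, y3.2, y5.1} {y4.1} {y4.2} {y5.2}

Connectivity passes through glued w3-boundaries; trace each wire chain.
the subtree at w1 composes to {out.1} {out.2, y3.1, y3.2, y5.1} {y1.1} {y1.2} {y5.2} on (y3, y5, y1); out.j = own outer ports
the subtree at w2 composes to {out.1} {out.2} {y1.1} {y1.2} {y2.1} {y2.2} {y3.1, y3.2, y5.1} {y5.2} on (y2, y3, y5, y1); out.j = own outer ports
the subtree at w3 composes to {out.1} {out.2} {y1.1} {y1.2} {y2.1} {y2.2} {y3.1, y3.2, y5.1} {y4.1} {y4.2} {y5.2} on (y2, y3, y5, y1, y4); out.j = own outer ports


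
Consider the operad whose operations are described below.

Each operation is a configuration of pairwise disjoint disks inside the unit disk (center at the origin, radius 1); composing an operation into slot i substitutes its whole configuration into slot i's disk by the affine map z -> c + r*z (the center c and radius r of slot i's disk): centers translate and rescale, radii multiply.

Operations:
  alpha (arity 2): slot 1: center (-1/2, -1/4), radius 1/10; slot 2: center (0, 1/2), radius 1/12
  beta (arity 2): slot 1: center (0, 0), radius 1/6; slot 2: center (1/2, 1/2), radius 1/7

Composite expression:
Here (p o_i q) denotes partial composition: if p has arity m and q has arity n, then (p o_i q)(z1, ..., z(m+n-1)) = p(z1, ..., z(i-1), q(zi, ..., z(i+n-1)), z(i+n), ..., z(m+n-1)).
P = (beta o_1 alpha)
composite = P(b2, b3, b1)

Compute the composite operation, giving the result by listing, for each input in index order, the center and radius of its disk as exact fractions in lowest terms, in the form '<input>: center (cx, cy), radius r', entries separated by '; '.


b1: center (1/2, 1/2), radius 1/7; b2: center (-1/12, -1/24), radius 1/60; b3: center (0, 1/12), radius 1/72

Nesting under beta composes maps z -> c + r*z down each b-path.
b2 passes through 2 substitutions, ending at center (-1/12, -1/24), radius 1/60
b3 passes through 2 substitutions, ending at center (0, 1/12), radius 1/72
b1 passes through 1 substitution, ending at center (1/2, 1/2), radius 1/7


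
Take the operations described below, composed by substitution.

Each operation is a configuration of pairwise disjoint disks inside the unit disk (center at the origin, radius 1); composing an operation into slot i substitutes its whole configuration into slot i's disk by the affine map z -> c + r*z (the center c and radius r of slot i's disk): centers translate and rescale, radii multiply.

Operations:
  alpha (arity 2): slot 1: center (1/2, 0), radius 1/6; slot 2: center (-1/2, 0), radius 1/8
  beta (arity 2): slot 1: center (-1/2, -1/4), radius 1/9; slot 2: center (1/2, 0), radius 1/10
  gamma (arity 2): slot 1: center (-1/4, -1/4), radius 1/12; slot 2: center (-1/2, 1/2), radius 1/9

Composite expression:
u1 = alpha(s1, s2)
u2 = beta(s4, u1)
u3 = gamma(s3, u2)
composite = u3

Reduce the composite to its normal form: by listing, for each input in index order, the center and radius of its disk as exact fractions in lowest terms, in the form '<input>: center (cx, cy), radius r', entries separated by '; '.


s1: center (-79/180, 1/2), radius 1/540; s2: center (-9/20, 1/2), radius 1/720; s3: center (-1/4, -1/4), radius 1/12; s4: center (-5/9, 17/36), radius 1/81


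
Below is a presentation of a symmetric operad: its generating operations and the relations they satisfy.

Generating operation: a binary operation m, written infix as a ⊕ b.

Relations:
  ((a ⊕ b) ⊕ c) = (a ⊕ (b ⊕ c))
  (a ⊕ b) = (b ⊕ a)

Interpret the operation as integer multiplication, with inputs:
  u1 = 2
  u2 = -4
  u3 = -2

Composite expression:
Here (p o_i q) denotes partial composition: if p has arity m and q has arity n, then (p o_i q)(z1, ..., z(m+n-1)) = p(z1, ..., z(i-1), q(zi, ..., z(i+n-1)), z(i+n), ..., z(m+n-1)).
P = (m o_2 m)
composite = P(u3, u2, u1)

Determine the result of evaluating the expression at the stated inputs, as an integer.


16


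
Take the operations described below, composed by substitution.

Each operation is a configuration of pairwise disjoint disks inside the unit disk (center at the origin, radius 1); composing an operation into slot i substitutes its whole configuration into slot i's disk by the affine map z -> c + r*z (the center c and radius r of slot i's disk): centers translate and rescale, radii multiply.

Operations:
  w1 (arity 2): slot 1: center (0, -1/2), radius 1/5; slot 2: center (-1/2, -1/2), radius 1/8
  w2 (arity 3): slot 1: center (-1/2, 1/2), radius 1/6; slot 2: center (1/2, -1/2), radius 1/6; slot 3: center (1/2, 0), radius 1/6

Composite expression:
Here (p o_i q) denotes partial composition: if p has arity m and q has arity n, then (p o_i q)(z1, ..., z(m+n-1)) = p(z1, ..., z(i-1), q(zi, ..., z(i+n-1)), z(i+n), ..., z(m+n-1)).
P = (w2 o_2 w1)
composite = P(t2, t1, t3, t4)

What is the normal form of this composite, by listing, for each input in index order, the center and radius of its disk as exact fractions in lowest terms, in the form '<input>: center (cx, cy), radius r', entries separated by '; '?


t1: center (1/2, -7/12), radius 1/30; t2: center (-1/2, 1/2), radius 1/6; t3: center (5/12, -7/12), radius 1/48; t4: center (1/2, 0), radius 1/6

Only the slot chain above each t matters under w2; compose those maps.
input t2: applying the 1 nested substitution gives center (-1/2, 1/2), radius 1/6
input t1: applying the 2 nested substitutions gives center (1/2, -7/12), radius 1/30
input t3: applying the 2 nested substitutions gives center (5/12, -7/12), radius 1/48
input t4: applying the 1 nested substitution gives center (1/2, 0), radius 1/6


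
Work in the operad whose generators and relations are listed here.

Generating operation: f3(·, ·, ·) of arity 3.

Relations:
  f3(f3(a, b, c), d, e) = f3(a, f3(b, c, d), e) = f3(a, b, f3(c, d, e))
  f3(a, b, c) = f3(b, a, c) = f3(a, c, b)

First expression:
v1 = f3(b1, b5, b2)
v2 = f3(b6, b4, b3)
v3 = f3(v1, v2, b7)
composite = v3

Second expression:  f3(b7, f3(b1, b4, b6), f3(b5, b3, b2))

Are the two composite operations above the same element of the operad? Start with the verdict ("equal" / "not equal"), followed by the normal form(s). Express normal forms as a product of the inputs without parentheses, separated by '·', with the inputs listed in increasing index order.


equal; the common form is b1 · b2 · b3 · b4 · b5 · b6 · b7

Reducing the first expression gives b1 · b2 · b3 · b4 · b5 · b6 · b7
Reducing the second expression gives b1 · b2 · b3 · b4 · b5 · b6 · b7
Both agree, so they are equal.


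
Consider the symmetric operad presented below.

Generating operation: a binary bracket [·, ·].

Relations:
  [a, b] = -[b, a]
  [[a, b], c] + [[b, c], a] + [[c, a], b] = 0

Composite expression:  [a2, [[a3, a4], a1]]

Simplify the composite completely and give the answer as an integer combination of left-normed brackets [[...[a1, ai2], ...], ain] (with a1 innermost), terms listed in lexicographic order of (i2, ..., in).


[[[a1, a3], a4], a2] - [[[a1, a4], a3], a2]

A multilinear Lie element is pinned by a1-initial words (a1 innermost).
Composite bracket: [a2, [[a3, a4], a1]]
Under [a, b] = ab - ba we get 8 signed associative words (2^3 = 8).
The a1-initial words carry the normal form:
  the word a1a3a4a2 carries sign +1 and contributes +[[[a1, a3], a4], a2]
  the word a1a4a3a2 carries sign -1 and contributes -[[[a1, a4], a3], a2]


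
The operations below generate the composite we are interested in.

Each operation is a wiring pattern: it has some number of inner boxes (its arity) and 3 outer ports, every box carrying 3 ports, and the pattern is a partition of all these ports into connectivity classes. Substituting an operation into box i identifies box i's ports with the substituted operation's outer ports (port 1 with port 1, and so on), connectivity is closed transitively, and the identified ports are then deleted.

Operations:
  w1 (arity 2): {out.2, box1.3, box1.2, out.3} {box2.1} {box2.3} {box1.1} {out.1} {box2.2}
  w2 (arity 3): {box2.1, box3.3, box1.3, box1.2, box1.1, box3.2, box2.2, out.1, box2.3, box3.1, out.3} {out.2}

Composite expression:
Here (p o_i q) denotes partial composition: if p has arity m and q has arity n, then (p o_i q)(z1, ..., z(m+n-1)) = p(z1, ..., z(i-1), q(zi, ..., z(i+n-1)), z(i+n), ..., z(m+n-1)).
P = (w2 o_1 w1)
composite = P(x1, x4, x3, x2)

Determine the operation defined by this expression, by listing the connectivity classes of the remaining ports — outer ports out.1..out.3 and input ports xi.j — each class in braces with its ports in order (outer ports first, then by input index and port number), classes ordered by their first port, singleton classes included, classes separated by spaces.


Reachability decides: close wires over w2-identified ports.
after w1, the pattern on (x1, x4) reads {out.1} {out.2, out.3, x1.2, x1.3} {x1.1} {x4.1} {x4.2} {x4.3} (out.j = its outer ports)
after w2, the pattern on (x1, x4, x3, x2) reads {out.1, out.3, x1.2, x1.3, x2.1, x2.2, x2.3, x3.1, x3.2, x3.3} {out.2} {x1.1} {x4.1} {x4.2} {x4.3} (out.j = its outer ports)

{out.1, out.3, x1.2, x1.3, x2.1, x2.2, x2.3, x3.1, x3.2, x3.3} {out.2} {x1.1} {x4.1} {x4.2} {x4.3}


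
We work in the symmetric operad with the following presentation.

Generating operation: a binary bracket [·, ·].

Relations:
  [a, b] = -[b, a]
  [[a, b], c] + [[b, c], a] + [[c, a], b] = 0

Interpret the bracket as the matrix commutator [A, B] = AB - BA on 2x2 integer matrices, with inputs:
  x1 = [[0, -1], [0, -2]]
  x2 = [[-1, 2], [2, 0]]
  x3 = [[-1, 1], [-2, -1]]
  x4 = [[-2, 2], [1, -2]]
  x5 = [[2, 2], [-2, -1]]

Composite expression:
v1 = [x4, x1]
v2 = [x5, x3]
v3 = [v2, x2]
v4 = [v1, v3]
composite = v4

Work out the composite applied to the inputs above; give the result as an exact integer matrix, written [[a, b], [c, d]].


[x4, x1] = [[1, -4], [2, -1]]
[x5, x3] = [[-2, 3], [6, 2]]
[[x5, x3], x2] = [[-6, -5], [2, 6]]
[[x4, x1], [[x5, x3], x2]] = [[2, -58], [-28, -2]]

[[2, -58], [-28, -2]]


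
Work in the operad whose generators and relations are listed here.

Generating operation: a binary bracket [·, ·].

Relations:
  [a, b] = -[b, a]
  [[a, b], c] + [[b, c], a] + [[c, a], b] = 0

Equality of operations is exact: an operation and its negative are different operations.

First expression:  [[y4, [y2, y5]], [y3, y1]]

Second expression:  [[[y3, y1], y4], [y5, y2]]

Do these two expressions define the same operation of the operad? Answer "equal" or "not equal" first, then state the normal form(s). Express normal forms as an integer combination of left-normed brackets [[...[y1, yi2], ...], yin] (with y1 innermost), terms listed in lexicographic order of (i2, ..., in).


not equal; first: -[[[[y1, y3], y2], y5], y4] + [[[[y1, y3], y4], y2], y5] - [[[[y1, y3], y4], y5], y2] + [[[[y1, y3], y5], y2], y4]; second: [[[[y1, y3], y4], y2], y5] - [[[[y1, y3], y4], y5], y2]

Reducing the first expression gives -[[[[y1, y3], y2], y5], y4] + [[[[y1, y3], y4], y2], y5] - [[[[y1, y3], y4], y5], y2] + [[[[y1, y3], y5], y2], y4]
Reducing the second expression gives [[[[y1, y3], y4], y2], y5] - [[[[y1, y3], y4], y5], y2]
They disagree, so not equal.


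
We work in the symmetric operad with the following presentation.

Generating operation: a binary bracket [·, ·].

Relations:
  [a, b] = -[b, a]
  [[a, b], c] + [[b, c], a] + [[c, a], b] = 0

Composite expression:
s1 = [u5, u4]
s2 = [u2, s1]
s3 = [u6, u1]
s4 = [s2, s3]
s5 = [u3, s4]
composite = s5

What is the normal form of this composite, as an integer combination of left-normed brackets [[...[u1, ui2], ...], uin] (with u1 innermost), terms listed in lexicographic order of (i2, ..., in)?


Skip Jacobi rewriting: expand, keep u1-initial words, read off terms.
Composite bracket: [u3, [[u2, [u5, u4]], [u6, u1]]]
Expanding via [a, b] = ab - ba: 32 signed words (2^5 = 32).
Only words starting with u1 matter:
  u1u6u2u4u5u3 (sign +1) contributes +[[[[[u1, u6], u2], u4], u5], u3]
  u1u6u2u5u4u3 (sign -1) contributes -[[[[[u1, u6], u2], u5], u4], u3]
  u1u6u4u5u2u3 (sign -1) contributes -[[[[[u1, u6], u4], u5], u2], u3]
  u1u6u5u4u2u3 (sign +1) contributes +[[[[[u1, u6], u5], u4], u2], u3]

[[[[[u1, u6], u2], u4], u5], u3] - [[[[[u1, u6], u2], u5], u4], u3] - [[[[[u1, u6], u4], u5], u2], u3] + [[[[[u1, u6], u5], u4], u2], u3]


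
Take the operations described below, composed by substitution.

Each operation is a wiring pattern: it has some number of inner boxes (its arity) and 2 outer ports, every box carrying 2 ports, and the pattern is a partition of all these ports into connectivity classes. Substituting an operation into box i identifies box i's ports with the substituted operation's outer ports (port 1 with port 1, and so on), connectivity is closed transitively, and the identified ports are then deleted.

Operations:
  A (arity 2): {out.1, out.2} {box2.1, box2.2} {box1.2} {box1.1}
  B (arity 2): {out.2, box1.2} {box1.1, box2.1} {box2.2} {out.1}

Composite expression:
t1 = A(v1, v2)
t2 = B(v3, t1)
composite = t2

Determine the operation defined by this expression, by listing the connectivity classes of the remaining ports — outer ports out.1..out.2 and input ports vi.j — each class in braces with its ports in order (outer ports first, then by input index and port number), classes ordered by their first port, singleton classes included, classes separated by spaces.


{out.1} {out.2, v3.2} {v1.1} {v1.2} {v2.1, v2.2} {v3.1}


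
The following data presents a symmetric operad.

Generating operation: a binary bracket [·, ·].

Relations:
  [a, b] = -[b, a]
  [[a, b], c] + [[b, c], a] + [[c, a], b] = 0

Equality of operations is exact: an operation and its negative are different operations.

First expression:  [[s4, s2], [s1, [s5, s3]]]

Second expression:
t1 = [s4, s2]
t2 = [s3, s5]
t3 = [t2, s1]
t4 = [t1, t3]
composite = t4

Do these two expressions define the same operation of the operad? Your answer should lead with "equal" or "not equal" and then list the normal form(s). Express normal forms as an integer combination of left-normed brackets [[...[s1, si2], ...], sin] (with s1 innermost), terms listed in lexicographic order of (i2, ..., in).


equal; the common form is -[[[[s1, s3], s5], s2], s4] + [[[[s1, s3], s5], s4], s2] + [[[[s1, s5], s3], s2], s4] - [[[[s1, s5], s3], s4], s2]

The first expression reduces to -[[[[s1, s3], s5], s2], s4] + [[[[s1, s3], s5], s4], s2] + [[[[s1, s5], s3], s2], s4] - [[[[s1, s5], s3], s4], s2]
The second expression reduces to -[[[[s1, s3], s5], s2], s4] + [[[[s1, s3], s5], s4], s2] + [[[[s1, s5], s3], s2], s4] - [[[[s1, s5], s3], s4], s2]
The forms coincide; equal.
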